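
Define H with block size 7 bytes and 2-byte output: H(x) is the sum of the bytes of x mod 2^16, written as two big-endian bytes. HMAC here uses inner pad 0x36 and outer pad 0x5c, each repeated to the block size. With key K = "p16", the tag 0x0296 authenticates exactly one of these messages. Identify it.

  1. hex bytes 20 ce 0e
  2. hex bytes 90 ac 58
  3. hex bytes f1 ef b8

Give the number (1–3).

1

Key "p16" = 70 31 36 is 3 bytes ≤ B = 7; zero-pad to 7 bytes: K' = 70 31 36 00 00 00 00.
K' ⊕ ipad = 46 07 00 36 36 36 36; K' ⊕ opad = 2c 6d 6a 5c 5c 5c 5c.
m1: inner = H(46 07 00 36 36 36 36 20 ce 0e) = 02 21; tag = H(2c 6d 6a 5c 5c 5c 5c 02 21) = 0296 ← matches
m2: inner = H(46 07 00 36 36 36 36 90 ac 58) = 02 b9; tag = H(2c 6d 6a 5c 5c 5c 5c 02 b9) = 032e
m3: inner = H(46 07 00 36 36 36 36 f1 ef b8) = 03 bd; tag = H(2c 6d 6a 5c 5c 5c 5c 03 bd) = 0333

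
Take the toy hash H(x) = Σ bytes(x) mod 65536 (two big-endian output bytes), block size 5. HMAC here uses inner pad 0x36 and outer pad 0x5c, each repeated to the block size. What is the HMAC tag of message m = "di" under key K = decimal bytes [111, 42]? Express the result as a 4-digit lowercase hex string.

Key decimal bytes [111, 42] = 6f 2a is 2 bytes ≤ B = 5; zero-pad to 5 bytes: K' = 6f 2a 00 00 00.
K' ⊕ ipad = 59 1c 36 36 36.  K' ⊕ opad = 33 76 5c 5c 5c.
Inner input = (K'⊕ipad) ∥ m = 59 1c 36 36 36 ∥ 64 69.
Inner hash: sum = 89+28+54+54+54+100+105 = 484 → 01 e4.
Outer input = (K'⊕opad) ∥ inner = 33 76 5c 5c 5c ∥ 01 e4.
Outer hash (tag): sum = 51+118+92+92+92+1+228 = 674 → 02 a2.

02a2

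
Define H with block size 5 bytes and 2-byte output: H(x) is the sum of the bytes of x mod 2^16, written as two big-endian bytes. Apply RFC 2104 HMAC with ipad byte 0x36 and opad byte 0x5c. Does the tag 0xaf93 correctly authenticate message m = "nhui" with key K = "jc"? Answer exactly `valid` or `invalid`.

invalid

Key "jc" = 6a 63 is 2 bytes ≤ B = 5; zero-pad to 5 bytes: K' = 6a 63 00 00 00.
K' ⊕ ipad = 5c 55 36 36 36; K' ⊕ opad = 36 3f 5c 5c 5c.
Inner hash: sum = 92+85+54+54+54+110+104+117+105 = 775 → 03 07.
Outer hash (recomputed tag): sum = 54+63+92+92+92+3+7 = 403 → 01 93.
Recomputed tag = 0193; claimed = af93 → mismatch.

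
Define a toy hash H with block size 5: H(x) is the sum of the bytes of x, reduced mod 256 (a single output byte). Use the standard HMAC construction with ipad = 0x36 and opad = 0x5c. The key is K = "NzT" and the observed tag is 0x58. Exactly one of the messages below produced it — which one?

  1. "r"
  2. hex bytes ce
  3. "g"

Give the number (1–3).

2

Key "NzT" = 4e 7a 54 is 3 bytes ≤ B = 5; zero-pad to 5 bytes: K' = 4e 7a 54 00 00.
K' ⊕ ipad = 78 4c 62 36 36; K' ⊕ opad = 12 26 08 5c 5c.
m1: inner = H(78 4c 62 36 36 72) = 04; tag = H(12 26 08 5c 5c 04) = fc
m2: inner = H(78 4c 62 36 36 ce) = 60; tag = H(12 26 08 5c 5c 60) = 58 ← matches
m3: inner = H(78 4c 62 36 36 67) = f9; tag = H(12 26 08 5c 5c f9) = f1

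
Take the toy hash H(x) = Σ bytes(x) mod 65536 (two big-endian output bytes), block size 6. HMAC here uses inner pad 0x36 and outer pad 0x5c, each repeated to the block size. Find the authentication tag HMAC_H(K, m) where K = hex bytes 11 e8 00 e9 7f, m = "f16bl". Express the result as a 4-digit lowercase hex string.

Key hex bytes 11 e8 00 e9 7f is 5 bytes ≤ B = 6; zero-pad to 6 bytes: K' = 11 e8 00 e9 7f 00.
K' ⊕ ipad = 27 de 36 df 49 36.  K' ⊕ opad = 4d b4 5c b5 23 5c.
Inner input = (K'⊕ipad) ∥ m = 27 de 36 df 49 36 ∥ 66 31 36 62 6c.
Inner hash: sum = 39+222+54+223+73+54+102+49+54+98+108 = 1076 → 04 34.
Outer input = (K'⊕opad) ∥ inner = 4d b4 5c b5 23 5c ∥ 04 34.
Outer hash (tag): sum = 77+180+92+181+35+92+4+52 = 713 → 02 c9.

02c9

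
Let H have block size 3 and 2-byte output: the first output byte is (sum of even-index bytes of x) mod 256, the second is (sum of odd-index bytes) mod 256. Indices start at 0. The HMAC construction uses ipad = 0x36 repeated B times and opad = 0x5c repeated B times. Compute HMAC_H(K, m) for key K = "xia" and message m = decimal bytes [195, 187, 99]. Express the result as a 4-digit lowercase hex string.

e695

Key "xia" = 78 69 61 is exactly B = 3 bytes: K' = 78 69 61.
K' ⊕ ipad = 4e 5f 57.  K' ⊕ opad = 24 35 3d.
Inner input = (K'⊕ipad) ∥ m = 4e 5f 57 ∥ c3 bb 63.
Inner hash: even-index sum = 352 mod 256 = 96; odd-index sum = 389 mod 256 = 133 → 60 85.
Outer input = (K'⊕opad) ∥ inner = 24 35 3d ∥ 60 85.
Outer hash (tag): even-index sum = 230 mod 256 = 230; odd-index sum = 149 mod 256 = 149 → e6 95.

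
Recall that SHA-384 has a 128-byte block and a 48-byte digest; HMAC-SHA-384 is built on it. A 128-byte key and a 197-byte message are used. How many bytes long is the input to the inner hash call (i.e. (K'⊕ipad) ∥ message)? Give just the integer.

325

Key is 128 ≤ 128 bytes, zero-padded: |K'| = 128.
Inner input = (K'⊕ipad) ∥ m → 128 + 197 = 325 bytes.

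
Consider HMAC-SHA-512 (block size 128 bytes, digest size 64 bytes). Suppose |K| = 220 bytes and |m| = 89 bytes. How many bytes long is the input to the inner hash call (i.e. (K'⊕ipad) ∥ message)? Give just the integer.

Key is 220 > 128 bytes, so it is hashed to 64 bytes then zero-padded to 128: |K'| = 128.
Inner input = (K'⊕ipad) ∥ m → 128 + 89 = 217 bytes.

217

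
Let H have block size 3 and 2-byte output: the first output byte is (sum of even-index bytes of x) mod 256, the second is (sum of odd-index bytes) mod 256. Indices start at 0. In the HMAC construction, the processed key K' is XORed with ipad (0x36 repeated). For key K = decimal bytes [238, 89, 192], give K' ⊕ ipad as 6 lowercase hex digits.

Key decimal bytes [238, 89, 192] = ee 59 c0 is exactly B = 3 bytes: K' = ee 59 c0.
XOR each byte with 0x36: ee⊕36=d8, 59⊕36=6f, c0⊕36=f6.

d86ff6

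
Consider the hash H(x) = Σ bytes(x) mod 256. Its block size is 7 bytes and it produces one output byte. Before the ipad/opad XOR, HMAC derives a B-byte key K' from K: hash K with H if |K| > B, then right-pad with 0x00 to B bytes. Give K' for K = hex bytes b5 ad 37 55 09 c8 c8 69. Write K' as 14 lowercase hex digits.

|K| = 8 > B = 7, so first hash the key.
H(K): sum = 181+173+55+85+9+200+200+105 = 1008; mod 256 = 240 → f0.
Zero-pad H(K) = f0 to 7 bytes: K' = f0 00 00 00 00 00 00.

f0000000000000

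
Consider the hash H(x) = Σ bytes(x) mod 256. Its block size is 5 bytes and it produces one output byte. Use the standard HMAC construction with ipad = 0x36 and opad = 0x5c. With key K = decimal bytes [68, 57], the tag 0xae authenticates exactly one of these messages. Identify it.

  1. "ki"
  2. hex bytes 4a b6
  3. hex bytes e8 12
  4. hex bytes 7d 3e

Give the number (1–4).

Key decimal bytes [68, 57] = 44 39 is 2 bytes ≤ B = 5; zero-pad to 5 bytes: K' = 44 39 00 00 00.
K' ⊕ ipad = 72 0f 36 36 36; K' ⊕ opad = 18 65 5c 5c 5c.
m1: inner = H(72 0f 36 36 36 6b 69) = f7; tag = H(18 65 5c 5c 5c f7) = 88
m2: inner = H(72 0f 36 36 36 4a b6) = 23; tag = H(18 65 5c 5c 5c 23) = b4
m3: inner = H(72 0f 36 36 36 e8 12) = 1d; tag = H(18 65 5c 5c 5c 1d) = ae ← matches
m4: inner = H(72 0f 36 36 36 7d 3e) = de; tag = H(18 65 5c 5c 5c de) = 6f

3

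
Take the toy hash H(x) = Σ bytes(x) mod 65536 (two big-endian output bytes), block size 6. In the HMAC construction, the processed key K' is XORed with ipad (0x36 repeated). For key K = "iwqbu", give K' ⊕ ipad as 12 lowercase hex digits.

5f4147544336

Key "iwqbu" = 69 77 71 62 75 is 5 bytes ≤ B = 6; zero-pad to 6 bytes: K' = 69 77 71 62 75 00.
XOR each byte with 0x36: 69⊕36=5f, 77⊕36=41, 71⊕36=47, 62⊕36=54, 75⊕36=43, 00⊕36=36.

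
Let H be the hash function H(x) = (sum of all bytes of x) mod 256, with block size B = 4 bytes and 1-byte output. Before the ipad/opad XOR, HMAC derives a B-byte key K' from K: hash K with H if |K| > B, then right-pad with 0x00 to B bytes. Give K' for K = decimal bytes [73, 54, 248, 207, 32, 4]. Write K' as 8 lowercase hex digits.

6a000000

|K| = 6 > B = 4, so first hash the key.
H(K): sum = 73+54+248+207+32+4 = 618; mod 256 = 106 → 6a.
Zero-pad H(K) = 6a to 4 bytes: K' = 6a 00 00 00.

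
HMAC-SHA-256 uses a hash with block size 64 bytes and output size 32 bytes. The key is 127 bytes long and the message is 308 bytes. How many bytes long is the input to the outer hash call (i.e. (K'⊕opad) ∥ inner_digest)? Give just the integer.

Key is 127 > 64 bytes, so it is hashed to 32 bytes then zero-padded to 64: |K'| = 64.
Outer input = (K'⊕opad) ∥ H(inner) → 64 + 32 = 96 bytes.

96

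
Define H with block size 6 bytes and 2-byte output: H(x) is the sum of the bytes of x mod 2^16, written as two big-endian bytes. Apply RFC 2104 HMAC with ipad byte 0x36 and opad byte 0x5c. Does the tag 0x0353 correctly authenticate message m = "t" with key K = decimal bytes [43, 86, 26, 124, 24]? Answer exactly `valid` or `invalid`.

invalid

Key decimal bytes [43, 86, 26, 124, 24] = 2b 56 1a 7c 18 is 5 bytes ≤ B = 6; zero-pad to 6 bytes: K' = 2b 56 1a 7c 18 00.
K' ⊕ ipad = 1d 60 2c 4a 2e 36; K' ⊕ opad = 77 0a 46 20 44 5c.
Inner hash: sum = 29+96+44+74+46+54+116 = 459 → 01 cb.
Outer hash (recomputed tag): sum = 119+10+70+32+68+92+1+203 = 595 → 02 53.
Recomputed tag = 0253; claimed = 0353 → mismatch.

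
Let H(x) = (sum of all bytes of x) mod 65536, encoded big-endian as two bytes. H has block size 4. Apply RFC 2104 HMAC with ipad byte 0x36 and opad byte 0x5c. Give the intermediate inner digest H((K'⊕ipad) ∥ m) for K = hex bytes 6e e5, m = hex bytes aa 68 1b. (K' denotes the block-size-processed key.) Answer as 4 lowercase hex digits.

Key hex bytes 6e e5 is 2 bytes ≤ B = 4; zero-pad to 4 bytes: K' = 6e e5 00 00.
K' ⊕ ipad = 58 d3 36 36.
Inner input = 58 d3 36 36 ∥ aa 68 1b.
Inner hash: sum = 88+211+54+54+170+104+27 = 708 → 02 c4.

02c4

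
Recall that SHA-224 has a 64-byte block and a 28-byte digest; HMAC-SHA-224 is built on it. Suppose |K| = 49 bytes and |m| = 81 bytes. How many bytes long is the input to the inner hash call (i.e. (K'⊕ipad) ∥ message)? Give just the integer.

Key is 49 ≤ 64 bytes, zero-padded: |K'| = 64.
Inner input = (K'⊕ipad) ∥ m → 64 + 81 = 145 bytes.

145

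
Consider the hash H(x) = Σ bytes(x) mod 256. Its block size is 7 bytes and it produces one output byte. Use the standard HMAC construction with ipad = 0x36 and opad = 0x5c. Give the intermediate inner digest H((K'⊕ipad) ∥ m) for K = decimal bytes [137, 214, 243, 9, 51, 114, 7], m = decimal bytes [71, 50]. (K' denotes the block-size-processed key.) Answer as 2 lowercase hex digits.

96

Key decimal bytes [137, 214, 243, 9, 51, 114, 7] = 89 d6 f3 09 33 72 07 is exactly B = 7 bytes: K' = 89 d6 f3 09 33 72 07.
K' ⊕ ipad = bf e0 c5 3f 05 44 31.
Inner input = bf e0 c5 3f 05 44 31 ∥ 47 32.
Inner hash: sum = 191+224+197+63+5+68+49+71+50 = 918; mod 256 = 150 → 96.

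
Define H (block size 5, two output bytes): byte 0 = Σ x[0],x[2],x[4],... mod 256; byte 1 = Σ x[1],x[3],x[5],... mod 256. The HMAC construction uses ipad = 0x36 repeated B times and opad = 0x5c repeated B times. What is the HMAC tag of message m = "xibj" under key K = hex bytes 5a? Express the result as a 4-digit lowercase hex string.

0463

Key hex bytes 5a is 1 byte ≤ B = 5; zero-pad to 5 bytes: K' = 5a 00 00 00 00.
K' ⊕ ipad = 6c 36 36 36 36.  K' ⊕ opad = 06 5c 5c 5c 5c.
Inner input = (K'⊕ipad) ∥ m = 6c 36 36 36 36 ∥ 78 69 62 6a.
Inner hash: even-index sum = 427 mod 256 = 171; odd-index sum = 326 mod 256 = 70 → ab 46.
Outer input = (K'⊕opad) ∥ inner = 06 5c 5c 5c 5c ∥ ab 46.
Outer hash (tag): even-index sum = 260 mod 256 = 4; odd-index sum = 355 mod 256 = 99 → 04 63.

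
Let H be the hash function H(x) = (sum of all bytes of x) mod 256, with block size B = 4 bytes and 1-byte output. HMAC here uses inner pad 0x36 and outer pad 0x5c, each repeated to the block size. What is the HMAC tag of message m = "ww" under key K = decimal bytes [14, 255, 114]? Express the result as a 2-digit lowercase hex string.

e8

Key decimal bytes [14, 255, 114] = 0e ff 72 is 3 bytes ≤ B = 4; zero-pad to 4 bytes: K' = 0e ff 72 00.
K' ⊕ ipad = 38 c9 44 36.  K' ⊕ opad = 52 a3 2e 5c.
Inner input = (K'⊕ipad) ∥ m = 38 c9 44 36 ∥ 77 77.
Inner hash: sum = 56+201+68+54+119+119 = 617; mod 256 = 105 → 69.
Outer input = (K'⊕opad) ∥ inner = 52 a3 2e 5c ∥ 69.
Outer hash (tag): sum = 82+163+46+92+105 = 488; mod 256 = 232 → e8.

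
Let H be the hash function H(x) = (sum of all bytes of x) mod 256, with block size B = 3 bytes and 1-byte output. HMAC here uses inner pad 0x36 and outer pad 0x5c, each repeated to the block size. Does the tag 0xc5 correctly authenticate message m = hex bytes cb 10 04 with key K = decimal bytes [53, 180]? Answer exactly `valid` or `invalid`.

invalid

Key decimal bytes [53, 180] = 35 b4 is 2 bytes ≤ B = 3; zero-pad to 3 bytes: K' = 35 b4 00.
K' ⊕ ipad = 03 82 36; K' ⊕ opad = 69 e8 5c.
Inner hash: sum = 3+130+54+203+16+4 = 410; mod 256 = 154 → 9a.
Outer hash (recomputed tag): sum = 105+232+92+154 = 583; mod 256 = 71 → 47.
Recomputed tag = 47; claimed = c5 → mismatch.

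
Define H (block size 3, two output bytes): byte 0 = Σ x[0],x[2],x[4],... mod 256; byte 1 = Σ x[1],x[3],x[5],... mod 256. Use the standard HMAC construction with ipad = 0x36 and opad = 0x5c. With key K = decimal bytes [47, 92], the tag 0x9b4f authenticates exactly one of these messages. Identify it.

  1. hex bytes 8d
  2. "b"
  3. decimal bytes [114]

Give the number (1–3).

2

Key decimal bytes [47, 92] = 2f 5c is 2 bytes ≤ B = 3; zero-pad to 3 bytes: K' = 2f 5c 00.
K' ⊕ ipad = 19 6a 36; K' ⊕ opad = 73 00 5c.
m1: inner = H(19 6a 36 8d) = 4f f7; tag = H(73 00 5c 4f f7) = c64f
m2: inner = H(19 6a 36 62) = 4f cc; tag = H(73 00 5c 4f cc) = 9b4f ← matches
m3: inner = H(19 6a 36 72) = 4f dc; tag = H(73 00 5c 4f dc) = ab4f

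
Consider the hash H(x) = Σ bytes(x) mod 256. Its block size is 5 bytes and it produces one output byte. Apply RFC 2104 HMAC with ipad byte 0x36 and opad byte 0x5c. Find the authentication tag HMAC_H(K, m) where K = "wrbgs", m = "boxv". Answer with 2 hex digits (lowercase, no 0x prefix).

2f

Key "wrbgs" = 77 72 62 67 73 is exactly B = 5 bytes: K' = 77 72 62 67 73.
K' ⊕ ipad = 41 44 54 51 45.  K' ⊕ opad = 2b 2e 3e 3b 2f.
Inner input = (K'⊕ipad) ∥ m = 41 44 54 51 45 ∥ 62 6f 78 76.
Inner hash: sum = 65+68+84+81+69+98+111+120+118 = 814; mod 256 = 46 → 2e.
Outer input = (K'⊕opad) ∥ inner = 2b 2e 3e 3b 2f ∥ 2e.
Outer hash (tag): sum = 43+46+62+59+47+46 = 303; mod 256 = 47 → 2f.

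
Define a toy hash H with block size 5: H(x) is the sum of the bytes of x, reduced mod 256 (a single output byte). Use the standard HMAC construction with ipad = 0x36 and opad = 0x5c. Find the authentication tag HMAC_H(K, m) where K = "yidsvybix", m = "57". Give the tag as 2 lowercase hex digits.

48

Key "yidsvybix" = 79 69 64 73 76 79 62 69 78 is 9 bytes > B = 5, so hash it first: H(key) = eb, then zero-pad to 5 bytes: K' = eb 00 00 00 00.
K' ⊕ ipad = dd 36 36 36 36.  K' ⊕ opad = b7 5c 5c 5c 5c.
Inner input = (K'⊕ipad) ∥ m = dd 36 36 36 36 ∥ 35 37.
Inner hash: sum = 221+54+54+54+54+53+55 = 545; mod 256 = 33 → 21.
Outer input = (K'⊕opad) ∥ inner = b7 5c 5c 5c 5c ∥ 21.
Outer hash (tag): sum = 183+92+92+92+92+33 = 584; mod 256 = 72 → 48.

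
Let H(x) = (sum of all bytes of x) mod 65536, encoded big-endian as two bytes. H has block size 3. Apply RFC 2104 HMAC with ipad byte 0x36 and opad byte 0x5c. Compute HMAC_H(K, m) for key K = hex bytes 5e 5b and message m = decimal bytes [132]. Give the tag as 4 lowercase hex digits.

Key hex bytes 5e 5b is 2 bytes ≤ B = 3; zero-pad to 3 bytes: K' = 5e 5b 00.
K' ⊕ ipad = 68 6d 36.  K' ⊕ opad = 02 07 5c.
Inner input = (K'⊕ipad) ∥ m = 68 6d 36 ∥ 84.
Inner hash: sum = 104+109+54+132 = 399 → 01 8f.
Outer input = (K'⊕opad) ∥ inner = 02 07 5c ∥ 01 8f.
Outer hash (tag): sum = 2+7+92+1+143 = 245 → 00 f5.

00f5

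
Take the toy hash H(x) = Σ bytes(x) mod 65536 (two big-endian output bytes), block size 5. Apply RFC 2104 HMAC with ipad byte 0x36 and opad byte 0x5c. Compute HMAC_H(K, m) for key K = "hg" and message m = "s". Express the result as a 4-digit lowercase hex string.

Key "hg" = 68 67 is 2 bytes ≤ B = 5; zero-pad to 5 bytes: K' = 68 67 00 00 00.
K' ⊕ ipad = 5e 51 36 36 36.  K' ⊕ opad = 34 3b 5c 5c 5c.
Inner input = (K'⊕ipad) ∥ m = 5e 51 36 36 36 ∥ 73.
Inner hash: sum = 94+81+54+54+54+115 = 452 → 01 c4.
Outer input = (K'⊕opad) ∥ inner = 34 3b 5c 5c 5c ∥ 01 c4.
Outer hash (tag): sum = 52+59+92+92+92+1+196 = 584 → 02 48.

0248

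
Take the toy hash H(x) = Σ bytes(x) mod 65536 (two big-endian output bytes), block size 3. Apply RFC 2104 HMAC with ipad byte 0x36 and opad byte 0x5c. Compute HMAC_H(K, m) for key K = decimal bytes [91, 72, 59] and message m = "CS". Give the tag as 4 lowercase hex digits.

Key decimal bytes [91, 72, 59] = 5b 48 3b is exactly B = 3 bytes: K' = 5b 48 3b.
K' ⊕ ipad = 6d 7e 0d.  K' ⊕ opad = 07 14 67.
Inner input = (K'⊕ipad) ∥ m = 6d 7e 0d ∥ 43 53.
Inner hash: sum = 109+126+13+67+83 = 398 → 01 8e.
Outer input = (K'⊕opad) ∥ inner = 07 14 67 ∥ 01 8e.
Outer hash (tag): sum = 7+20+103+1+142 = 273 → 01 11.

0111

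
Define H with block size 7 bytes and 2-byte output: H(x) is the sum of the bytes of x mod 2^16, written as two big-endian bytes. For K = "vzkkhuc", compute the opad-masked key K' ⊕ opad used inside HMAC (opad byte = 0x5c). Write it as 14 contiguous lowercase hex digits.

2a26373734293f

Key "vzkkhuc" = 76 7a 6b 6b 68 75 63 is exactly B = 7 bytes: K' = 76 7a 6b 6b 68 75 63.
XOR each byte with 0x5c: 76⊕5c=2a, 7a⊕5c=26, 6b⊕5c=37, 6b⊕5c=37, 68⊕5c=34, 75⊕5c=29, 63⊕5c=3f.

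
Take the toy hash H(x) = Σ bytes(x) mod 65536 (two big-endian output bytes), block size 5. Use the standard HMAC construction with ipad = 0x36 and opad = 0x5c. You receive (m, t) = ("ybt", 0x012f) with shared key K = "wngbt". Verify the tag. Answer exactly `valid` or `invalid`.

invalid

Key "wngbt" = 77 6e 67 62 74 is exactly B = 5 bytes: K' = 77 6e 67 62 74.
K' ⊕ ipad = 41 58 51 54 42; K' ⊕ opad = 2b 32 3b 3e 28.
Inner hash: sum = 65+88+81+84+66+121+98+116 = 719 → 02 cf.
Outer hash (recomputed tag): sum = 43+50+59+62+40+2+207 = 463 → 01 cf.
Recomputed tag = 01cf; claimed = 012f → mismatch.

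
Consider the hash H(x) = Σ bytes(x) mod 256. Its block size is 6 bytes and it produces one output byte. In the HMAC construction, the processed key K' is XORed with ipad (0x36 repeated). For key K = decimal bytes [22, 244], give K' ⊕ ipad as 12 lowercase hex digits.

20c236363636

Key decimal bytes [22, 244] = 16 f4 is 2 bytes ≤ B = 6; zero-pad to 6 bytes: K' = 16 f4 00 00 00 00.
XOR each byte with 0x36: 16⊕36=20, f4⊕36=c2, 00⊕36=36, 00⊕36=36, 00⊕36=36, 00⊕36=36.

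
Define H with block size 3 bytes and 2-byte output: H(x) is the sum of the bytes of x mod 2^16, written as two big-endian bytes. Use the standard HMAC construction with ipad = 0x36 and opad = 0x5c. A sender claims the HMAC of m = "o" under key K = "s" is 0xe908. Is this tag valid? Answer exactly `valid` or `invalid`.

invalid

Key "s" = 73 is 1 byte ≤ B = 3; zero-pad to 3 bytes: K' = 73 00 00.
K' ⊕ ipad = 45 36 36; K' ⊕ opad = 2f 5c 5c.
Inner hash: sum = 69+54+54+111 = 288 → 01 20.
Outer hash (recomputed tag): sum = 47+92+92+1+32 = 264 → 01 08.
Recomputed tag = 0108; claimed = e908 → mismatch.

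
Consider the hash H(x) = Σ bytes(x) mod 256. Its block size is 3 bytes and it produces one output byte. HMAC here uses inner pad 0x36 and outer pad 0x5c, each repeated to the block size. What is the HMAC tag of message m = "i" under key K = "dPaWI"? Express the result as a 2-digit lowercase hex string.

Key "dPaWI" = 64 50 61 57 49 is 5 bytes > B = 3, so hash it first: H(key) = b5, then zero-pad to 3 bytes: K' = b5 00 00.
K' ⊕ ipad = 83 36 36.  K' ⊕ opad = e9 5c 5c.
Inner input = (K'⊕ipad) ∥ m = 83 36 36 ∥ 69.
Inner hash: sum = 131+54+54+105 = 344; mod 256 = 88 → 58.
Outer input = (K'⊕opad) ∥ inner = e9 5c 5c ∥ 58.
Outer hash (tag): sum = 233+92+92+88 = 505; mod 256 = 249 → f9.

f9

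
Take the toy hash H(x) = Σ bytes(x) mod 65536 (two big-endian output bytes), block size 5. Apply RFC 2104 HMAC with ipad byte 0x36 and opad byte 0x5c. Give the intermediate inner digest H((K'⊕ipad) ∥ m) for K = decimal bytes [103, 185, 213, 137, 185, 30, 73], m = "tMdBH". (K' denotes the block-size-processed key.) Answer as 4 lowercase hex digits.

032e

Key decimal bytes [103, 185, 213, 137, 185, 30, 73] = 67 b9 d5 89 b9 1e 49 is 7 bytes > B = 5, so hash it first: H(key) = 03 9e, then zero-pad to 5 bytes: K' = 03 9e 00 00 00.
K' ⊕ ipad = 35 a8 36 36 36.
Inner input = 35 a8 36 36 36 ∥ 74 4d 64 42 48.
Inner hash: sum = 53+168+54+54+54+116+77+100+66+72 = 814 → 03 2e.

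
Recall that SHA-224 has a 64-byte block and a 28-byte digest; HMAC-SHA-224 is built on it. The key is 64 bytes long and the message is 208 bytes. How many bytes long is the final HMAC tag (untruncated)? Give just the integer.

28

The tag is one SHA-224 digest: 28 bytes.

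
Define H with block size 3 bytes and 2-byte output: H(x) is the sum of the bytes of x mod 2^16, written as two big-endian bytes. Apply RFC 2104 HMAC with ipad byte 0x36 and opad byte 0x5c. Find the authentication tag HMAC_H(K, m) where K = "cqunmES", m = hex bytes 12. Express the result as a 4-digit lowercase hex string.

Key "cqunmES" = 63 71 75 6e 6d 45 53 is 7 bytes > B = 3, so hash it first: H(key) = 02 bc, then zero-pad to 3 bytes: K' = 02 bc 00.
K' ⊕ ipad = 34 8a 36.  K' ⊕ opad = 5e e0 5c.
Inner input = (K'⊕ipad) ∥ m = 34 8a 36 ∥ 12.
Inner hash: sum = 52+138+54+18 = 262 → 01 06.
Outer input = (K'⊕opad) ∥ inner = 5e e0 5c ∥ 01 06.
Outer hash (tag): sum = 94+224+92+1+6 = 417 → 01 a1.

01a1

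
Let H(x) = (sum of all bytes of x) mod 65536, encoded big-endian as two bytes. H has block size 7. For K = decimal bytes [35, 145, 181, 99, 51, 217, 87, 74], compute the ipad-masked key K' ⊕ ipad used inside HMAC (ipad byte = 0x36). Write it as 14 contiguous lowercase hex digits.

354f3636363636

Key decimal bytes [35, 145, 181, 99, 51, 217, 87, 74] = 23 91 b5 63 33 d9 57 4a is 8 bytes > B = 7, so hash it first: H(key) = 03 79, then zero-pad to 7 bytes: K' = 03 79 00 00 00 00 00.
XOR each byte with 0x36: 03⊕36=35, 79⊕36=4f, 00⊕36=36, 00⊕36=36, 00⊕36=36, 00⊕36=36, 00⊕36=36.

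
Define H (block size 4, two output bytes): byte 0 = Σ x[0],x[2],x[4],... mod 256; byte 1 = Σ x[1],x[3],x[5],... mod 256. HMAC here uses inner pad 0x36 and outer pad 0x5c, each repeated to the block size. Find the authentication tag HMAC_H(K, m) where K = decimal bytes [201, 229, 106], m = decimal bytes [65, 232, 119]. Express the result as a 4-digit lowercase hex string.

Key decimal bytes [201, 229, 106] = c9 e5 6a is 3 bytes ≤ B = 4; zero-pad to 4 bytes: K' = c9 e5 6a 00.
K' ⊕ ipad = ff d3 5c 36.  K' ⊕ opad = 95 b9 36 5c.
Inner input = (K'⊕ipad) ∥ m = ff d3 5c 36 ∥ 41 e8 77.
Inner hash: even-index sum = 531 mod 256 = 19; odd-index sum = 497 mod 256 = 241 → 13 f1.
Outer input = (K'⊕opad) ∥ inner = 95 b9 36 5c ∥ 13 f1.
Outer hash (tag): even-index sum = 222 mod 256 = 222; odd-index sum = 518 mod 256 = 6 → de 06.

de06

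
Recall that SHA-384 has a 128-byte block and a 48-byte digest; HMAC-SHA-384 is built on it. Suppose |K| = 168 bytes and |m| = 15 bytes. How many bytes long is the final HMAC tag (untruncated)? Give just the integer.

48

The tag is one SHA-384 digest: 48 bytes.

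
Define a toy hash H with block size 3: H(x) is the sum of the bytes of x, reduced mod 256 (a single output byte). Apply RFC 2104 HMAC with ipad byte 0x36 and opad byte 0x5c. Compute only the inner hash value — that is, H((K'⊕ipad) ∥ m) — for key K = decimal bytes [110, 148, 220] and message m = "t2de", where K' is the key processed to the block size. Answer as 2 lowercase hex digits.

Key decimal bytes [110, 148, 220] = 6e 94 dc is exactly B = 3 bytes: K' = 6e 94 dc.
K' ⊕ ipad = 58 a2 ea.
Inner input = 58 a2 ea ∥ 74 32 64 65.
Inner hash: sum = 88+162+234+116+50+100+101 = 851; mod 256 = 83 → 53.

53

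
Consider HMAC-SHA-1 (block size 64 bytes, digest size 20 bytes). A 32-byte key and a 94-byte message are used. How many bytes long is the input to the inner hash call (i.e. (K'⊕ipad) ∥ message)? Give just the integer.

Key is 32 ≤ 64 bytes, zero-padded: |K'| = 64.
Inner input = (K'⊕ipad) ∥ m → 64 + 94 = 158 bytes.

158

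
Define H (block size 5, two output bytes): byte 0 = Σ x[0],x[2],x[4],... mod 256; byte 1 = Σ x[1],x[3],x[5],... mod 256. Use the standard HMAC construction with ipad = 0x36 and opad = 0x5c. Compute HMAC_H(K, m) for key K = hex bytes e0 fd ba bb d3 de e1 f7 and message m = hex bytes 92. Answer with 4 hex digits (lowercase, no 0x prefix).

Key hex bytes e0 fd ba bb d3 de e1 f7 is 8 bytes > B = 5, so hash it first: H(key) = 4e 8d, then zero-pad to 5 bytes: K' = 4e 8d 00 00 00.
K' ⊕ ipad = 78 bb 36 36 36.  K' ⊕ opad = 12 d1 5c 5c 5c.
Inner input = (K'⊕ipad) ∥ m = 78 bb 36 36 36 ∥ 92.
Inner hash: even-index sum = 228 mod 256 = 228; odd-index sum = 387 mod 256 = 131 → e4 83.
Outer input = (K'⊕opad) ∥ inner = 12 d1 5c 5c 5c ∥ e4 83.
Outer hash (tag): even-index sum = 333 mod 256 = 77; odd-index sum = 529 mod 256 = 17 → 4d 11.

4d11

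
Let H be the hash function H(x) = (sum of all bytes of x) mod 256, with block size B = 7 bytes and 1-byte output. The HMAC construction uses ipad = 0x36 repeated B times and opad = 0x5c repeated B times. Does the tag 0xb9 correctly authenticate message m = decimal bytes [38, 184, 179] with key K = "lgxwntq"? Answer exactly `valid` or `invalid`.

invalid

Key "lgxwntq" = 6c 67 78 77 6e 74 71 is exactly B = 7 bytes: K' = 6c 67 78 77 6e 74 71.
K' ⊕ ipad = 5a 51 4e 41 58 42 47; K' ⊕ opad = 30 3b 24 2b 32 28 2d.
Inner hash: sum = 90+81+78+65+88+66+71+38+184+179 = 940; mod 256 = 172 → ac.
Outer hash (recomputed tag): sum = 48+59+36+43+50+40+45+172 = 493; mod 256 = 237 → ed.
Recomputed tag = ed; claimed = b9 → mismatch.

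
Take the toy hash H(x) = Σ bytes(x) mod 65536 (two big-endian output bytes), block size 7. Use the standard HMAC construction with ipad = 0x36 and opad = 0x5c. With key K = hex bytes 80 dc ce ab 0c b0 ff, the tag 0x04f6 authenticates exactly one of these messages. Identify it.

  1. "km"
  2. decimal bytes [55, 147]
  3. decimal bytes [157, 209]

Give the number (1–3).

Key hex bytes 80 dc ce ab 0c b0 ff is exactly B = 7 bytes: K' = 80 dc ce ab 0c b0 ff.
K' ⊕ ipad = b6 ea f8 9d 3a 86 c9; K' ⊕ opad = dc 80 92 f7 50 ec a3.
m1: inner = H(b6 ea f8 9d 3a 86 c9 6b 6d) = 05 96; tag = H(dc 80 92 f7 50 ec a3 05 96) = 055f
m2: inner = H(b6 ea f8 9d 3a 86 c9 37 93) = 05 88; tag = H(dc 80 92 f7 50 ec a3 05 88) = 0551
m3: inner = H(b6 ea f8 9d 3a 86 c9 9d d1) = 06 2c; tag = H(dc 80 92 f7 50 ec a3 06 2c) = 04f6 ← matches

3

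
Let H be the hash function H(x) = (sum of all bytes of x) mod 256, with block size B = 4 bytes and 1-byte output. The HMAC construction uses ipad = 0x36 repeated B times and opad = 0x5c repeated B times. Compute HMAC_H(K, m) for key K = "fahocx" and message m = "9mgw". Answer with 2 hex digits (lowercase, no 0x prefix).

Key "fahocx" = 66 61 68 6f 63 78 is 6 bytes > B = 4, so hash it first: H(key) = 79, then zero-pad to 4 bytes: K' = 79 00 00 00.
K' ⊕ ipad = 4f 36 36 36.  K' ⊕ opad = 25 5c 5c 5c.
Inner input = (K'⊕ipad) ∥ m = 4f 36 36 36 ∥ 39 6d 67 77.
Inner hash: sum = 79+54+54+54+57+109+103+119 = 629; mod 256 = 117 → 75.
Outer input = (K'⊕opad) ∥ inner = 25 5c 5c 5c ∥ 75.
Outer hash (tag): sum = 37+92+92+92+117 = 430; mod 256 = 174 → ae.

ae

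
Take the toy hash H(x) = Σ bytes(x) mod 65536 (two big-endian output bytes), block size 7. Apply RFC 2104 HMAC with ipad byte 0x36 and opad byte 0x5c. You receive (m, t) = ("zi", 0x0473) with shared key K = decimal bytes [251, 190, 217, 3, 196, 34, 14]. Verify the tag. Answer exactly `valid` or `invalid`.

Key decimal bytes [251, 190, 217, 3, 196, 34, 14] = fb be d9 03 c4 22 0e is exactly B = 7 bytes: K' = fb be d9 03 c4 22 0e.
K' ⊕ ipad = cd 88 ef 35 f2 14 38; K' ⊕ opad = a7 e2 85 5f 98 7e 52.
Inner hash: sum = 205+136+239+53+242+20+56+122+105 = 1178 → 04 9a.
Outer hash (recomputed tag): sum = 167+226+133+95+152+126+82+4+154 = 1139 → 04 73.
Recomputed tag = 0473; claimed = 0473 → match.

valid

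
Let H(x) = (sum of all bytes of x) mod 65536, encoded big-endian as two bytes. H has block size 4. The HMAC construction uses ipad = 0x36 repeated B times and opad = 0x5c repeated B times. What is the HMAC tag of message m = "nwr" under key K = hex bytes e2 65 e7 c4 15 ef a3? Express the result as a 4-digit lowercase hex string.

027b

Key hex bytes e2 65 e7 c4 15 ef a3 is 7 bytes > B = 4, so hash it first: H(key) = 04 99, then zero-pad to 4 bytes: K' = 04 99 00 00.
K' ⊕ ipad = 32 af 36 36.  K' ⊕ opad = 58 c5 5c 5c.
Inner input = (K'⊕ipad) ∥ m = 32 af 36 36 ∥ 6e 77 72.
Inner hash: sum = 50+175+54+54+110+119+114 = 676 → 02 a4.
Outer input = (K'⊕opad) ∥ inner = 58 c5 5c 5c ∥ 02 a4.
Outer hash (tag): sum = 88+197+92+92+2+164 = 635 → 02 7b.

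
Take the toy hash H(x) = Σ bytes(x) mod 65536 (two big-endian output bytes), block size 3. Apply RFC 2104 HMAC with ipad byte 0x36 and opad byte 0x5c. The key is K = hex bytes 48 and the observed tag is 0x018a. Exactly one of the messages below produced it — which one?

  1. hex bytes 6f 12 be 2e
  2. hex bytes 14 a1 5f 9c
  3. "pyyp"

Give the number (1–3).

Key hex bytes 48 is 1 byte ≤ B = 3; zero-pad to 3 bytes: K' = 48 00 00.
K' ⊕ ipad = 7e 36 36; K' ⊕ opad = 14 5c 5c.
m1: inner = H(7e 36 36 6f 12 be 2e) = 02 57; tag = H(14 5c 5c 02 57) = 0125
m2: inner = H(7e 36 36 14 a1 5f 9c) = 02 9a; tag = H(14 5c 5c 02 9a) = 0168
m3: inner = H(7e 36 36 70 79 79 70) = 02 bc; tag = H(14 5c 5c 02 bc) = 018a ← matches

3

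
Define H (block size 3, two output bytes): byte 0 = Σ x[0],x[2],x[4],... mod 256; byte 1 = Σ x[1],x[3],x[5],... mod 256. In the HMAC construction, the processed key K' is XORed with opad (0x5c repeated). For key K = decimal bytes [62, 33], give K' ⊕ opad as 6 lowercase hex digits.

Key decimal bytes [62, 33] = 3e 21 is 2 bytes ≤ B = 3; zero-pad to 3 bytes: K' = 3e 21 00.
XOR each byte with 0x5c: 3e⊕5c=62, 21⊕5c=7d, 00⊕5c=5c.

627d5c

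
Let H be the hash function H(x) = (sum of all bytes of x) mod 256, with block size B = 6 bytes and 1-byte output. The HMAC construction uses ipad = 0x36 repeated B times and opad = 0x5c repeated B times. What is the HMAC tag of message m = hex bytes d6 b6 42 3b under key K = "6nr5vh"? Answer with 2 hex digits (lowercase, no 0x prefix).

d7

Key "6nr5vh" = 36 6e 72 35 76 68 is exactly B = 6 bytes: K' = 36 6e 72 35 76 68.
K' ⊕ ipad = 00 58 44 03 40 5e.  K' ⊕ opad = 6a 32 2e 69 2a 34.
Inner input = (K'⊕ipad) ∥ m = 00 58 44 03 40 5e ∥ d6 b6 42 3b.
Inner hash: sum = 0+88+68+3+64+94+214+182+66+59 = 838; mod 256 = 70 → 46.
Outer input = (K'⊕opad) ∥ inner = 6a 32 2e 69 2a 34 ∥ 46.
Outer hash (tag): sum = 106+50+46+105+42+52+70 = 471; mod 256 = 215 → d7.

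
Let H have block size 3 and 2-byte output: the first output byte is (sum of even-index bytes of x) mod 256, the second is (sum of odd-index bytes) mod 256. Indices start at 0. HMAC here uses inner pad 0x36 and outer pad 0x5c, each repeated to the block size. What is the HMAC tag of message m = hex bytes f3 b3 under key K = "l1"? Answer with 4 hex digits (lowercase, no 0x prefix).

86b0

Key "l1" = 6c 31 is 2 bytes ≤ B = 3; zero-pad to 3 bytes: K' = 6c 31 00.
K' ⊕ ipad = 5a 07 36.  K' ⊕ opad = 30 6d 5c.
Inner input = (K'⊕ipad) ∥ m = 5a 07 36 ∥ f3 b3.
Inner hash: even-index sum = 323 mod 256 = 67; odd-index sum = 250 mod 256 = 250 → 43 fa.
Outer input = (K'⊕opad) ∥ inner = 30 6d 5c ∥ 43 fa.
Outer hash (tag): even-index sum = 390 mod 256 = 134; odd-index sum = 176 mod 256 = 176 → 86 b0.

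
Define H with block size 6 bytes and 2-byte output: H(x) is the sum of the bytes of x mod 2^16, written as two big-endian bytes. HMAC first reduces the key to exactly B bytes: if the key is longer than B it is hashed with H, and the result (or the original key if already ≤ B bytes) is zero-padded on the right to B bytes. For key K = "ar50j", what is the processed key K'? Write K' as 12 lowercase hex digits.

617235306a00

Key "ar50j" = 61 72 35 30 6a is 5 bytes ≤ B = 6; zero-pad to 6 bytes: K' = 61 72 35 30 6a 00.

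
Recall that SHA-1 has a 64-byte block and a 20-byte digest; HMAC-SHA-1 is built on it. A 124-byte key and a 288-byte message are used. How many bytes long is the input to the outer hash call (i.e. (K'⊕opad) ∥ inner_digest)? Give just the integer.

Key is 124 > 64 bytes, so it is hashed to 20 bytes then zero-padded to 64: |K'| = 64.
Outer input = (K'⊕opad) ∥ H(inner) → 64 + 20 = 84 bytes.

84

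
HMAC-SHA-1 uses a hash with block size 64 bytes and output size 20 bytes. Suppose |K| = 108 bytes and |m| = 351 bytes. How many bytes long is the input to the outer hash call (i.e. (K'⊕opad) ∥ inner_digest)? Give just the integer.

Key is 108 > 64 bytes, so it is hashed to 20 bytes then zero-padded to 64: |K'| = 64.
Outer input = (K'⊕opad) ∥ H(inner) → 64 + 20 = 84 bytes.

84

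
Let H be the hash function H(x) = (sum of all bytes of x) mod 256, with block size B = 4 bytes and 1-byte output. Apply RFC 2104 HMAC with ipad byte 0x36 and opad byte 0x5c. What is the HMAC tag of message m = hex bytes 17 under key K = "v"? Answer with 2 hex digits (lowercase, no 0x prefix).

37

Key "v" = 76 is 1 byte ≤ B = 4; zero-pad to 4 bytes: K' = 76 00 00 00.
K' ⊕ ipad = 40 36 36 36.  K' ⊕ opad = 2a 5c 5c 5c.
Inner input = (K'⊕ipad) ∥ m = 40 36 36 36 ∥ 17.
Inner hash: sum = 64+54+54+54+23 = 249 → f9.
Outer input = (K'⊕opad) ∥ inner = 2a 5c 5c 5c ∥ f9.
Outer hash (tag): sum = 42+92+92+92+249 = 567; mod 256 = 55 → 37.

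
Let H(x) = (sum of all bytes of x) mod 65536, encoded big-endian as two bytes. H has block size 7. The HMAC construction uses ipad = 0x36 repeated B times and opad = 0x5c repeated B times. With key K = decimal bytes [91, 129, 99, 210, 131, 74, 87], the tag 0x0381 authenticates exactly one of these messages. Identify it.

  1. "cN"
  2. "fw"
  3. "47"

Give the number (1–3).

2

Key decimal bytes [91, 129, 99, 210, 131, 74, 87] = 5b 81 63 d2 83 4a 57 is exactly B = 7 bytes: K' = 5b 81 63 d2 83 4a 57.
K' ⊕ ipad = 6d b7 55 e4 b5 7c 61; K' ⊕ opad = 07 dd 3f 8e df 16 0b.
m1: inner = H(6d b7 55 e4 b5 7c 61 63 4e) = 04 a0; tag = H(07 dd 3f 8e df 16 0b 04 a0) = 0355
m2: inner = H(6d b7 55 e4 b5 7c 61 66 77) = 04 cc; tag = H(07 dd 3f 8e df 16 0b 04 cc) = 0381 ← matches
m3: inner = H(6d b7 55 e4 b5 7c 61 34 37) = 04 5a; tag = H(07 dd 3f 8e df 16 0b 04 5a) = 030f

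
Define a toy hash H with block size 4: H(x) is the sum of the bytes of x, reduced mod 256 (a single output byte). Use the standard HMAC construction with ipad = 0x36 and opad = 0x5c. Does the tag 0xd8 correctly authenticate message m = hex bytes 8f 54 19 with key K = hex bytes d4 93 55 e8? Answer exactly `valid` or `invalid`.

Key hex bytes d4 93 55 e8 is exactly B = 4 bytes: K' = d4 93 55 e8.
K' ⊕ ipad = e2 a5 63 de; K' ⊕ opad = 88 cf 09 b4.
Inner hash: sum = 226+165+99+222+143+84+25 = 964; mod 256 = 196 → c4.
Outer hash (recomputed tag): sum = 136+207+9+180+196 = 728; mod 256 = 216 → d8.
Recomputed tag = d8; claimed = d8 → match.

valid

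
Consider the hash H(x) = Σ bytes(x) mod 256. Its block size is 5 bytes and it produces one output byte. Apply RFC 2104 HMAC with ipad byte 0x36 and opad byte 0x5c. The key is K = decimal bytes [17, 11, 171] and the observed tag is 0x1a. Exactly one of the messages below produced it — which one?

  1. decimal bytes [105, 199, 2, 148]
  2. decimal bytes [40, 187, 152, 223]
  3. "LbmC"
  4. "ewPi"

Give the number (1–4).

2

Key decimal bytes [17, 11, 171] = 11 0b ab is 3 bytes ≤ B = 5; zero-pad to 5 bytes: K' = 11 0b ab 00 00.
K' ⊕ ipad = 27 3d 9d 36 36; K' ⊕ opad = 4d 57 f7 5c 5c.
m1: inner = H(27 3d 9d 36 36 69 c7 02 94) = 33; tag = H(4d 57 f7 5c 5c 33) = 86
m2: inner = H(27 3d 9d 36 36 28 bb 98 df) = c7; tag = H(4d 57 f7 5c 5c c7) = 1a ← matches
m3: inner = H(27 3d 9d 36 36 4c 62 6d 43) = cb; tag = H(4d 57 f7 5c 5c cb) = 1e
m4: inner = H(27 3d 9d 36 36 65 77 50 69) = 02; tag = H(4d 57 f7 5c 5c 02) = 55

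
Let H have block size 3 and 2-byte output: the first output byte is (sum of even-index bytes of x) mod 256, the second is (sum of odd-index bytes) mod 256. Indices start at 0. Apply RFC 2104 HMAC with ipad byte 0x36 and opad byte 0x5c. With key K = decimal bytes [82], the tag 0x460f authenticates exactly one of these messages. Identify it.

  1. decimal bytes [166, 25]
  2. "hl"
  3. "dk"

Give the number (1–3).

Key decimal bytes [82] = 52 is 1 byte ≤ B = 3; zero-pad to 3 bytes: K' = 52 00 00.
K' ⊕ ipad = 64 36 36; K' ⊕ opad = 0e 5c 5c.
m1: inner = H(64 36 36 a6 19) = b3 dc; tag = H(0e 5c 5c b3 dc) = 460f ← matches
m2: inner = H(64 36 36 68 6c) = 06 9e; tag = H(0e 5c 5c 06 9e) = 0862
m3: inner = H(64 36 36 64 6b) = 05 9a; tag = H(0e 5c 5c 05 9a) = 0461

1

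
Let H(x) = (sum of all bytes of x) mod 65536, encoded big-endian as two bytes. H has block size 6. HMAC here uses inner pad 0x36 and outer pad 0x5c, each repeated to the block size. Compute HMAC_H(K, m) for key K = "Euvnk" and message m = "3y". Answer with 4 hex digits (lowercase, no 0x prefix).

01c0

Key "Euvnk" = 45 75 76 6e 6b is 5 bytes ≤ B = 6; zero-pad to 6 bytes: K' = 45 75 76 6e 6b 00.
K' ⊕ ipad = 73 43 40 58 5d 36.  K' ⊕ opad = 19 29 2a 32 37 5c.
Inner input = (K'⊕ipad) ∥ m = 73 43 40 58 5d 36 ∥ 33 79.
Inner hash: sum = 115+67+64+88+93+54+51+121 = 653 → 02 8d.
Outer input = (K'⊕opad) ∥ inner = 19 29 2a 32 37 5c ∥ 02 8d.
Outer hash (tag): sum = 25+41+42+50+55+92+2+141 = 448 → 01 c0.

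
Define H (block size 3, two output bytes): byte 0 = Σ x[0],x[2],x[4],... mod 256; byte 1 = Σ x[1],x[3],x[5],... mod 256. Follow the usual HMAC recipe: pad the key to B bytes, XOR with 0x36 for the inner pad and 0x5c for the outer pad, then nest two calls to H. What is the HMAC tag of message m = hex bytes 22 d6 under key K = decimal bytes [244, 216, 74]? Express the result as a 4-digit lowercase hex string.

Key decimal bytes [244, 216, 74] = f4 d8 4a is exactly B = 3 bytes: K' = f4 d8 4a.
K' ⊕ ipad = c2 ee 7c.  K' ⊕ opad = a8 84 16.
Inner input = (K'⊕ipad) ∥ m = c2 ee 7c ∥ 22 d6.
Inner hash: even-index sum = 532 mod 256 = 20; odd-index sum = 272 mod 256 = 16 → 14 10.
Outer input = (K'⊕opad) ∥ inner = a8 84 16 ∥ 14 10.
Outer hash (tag): even-index sum = 206 mod 256 = 206; odd-index sum = 152 mod 256 = 152 → ce 98.

ce98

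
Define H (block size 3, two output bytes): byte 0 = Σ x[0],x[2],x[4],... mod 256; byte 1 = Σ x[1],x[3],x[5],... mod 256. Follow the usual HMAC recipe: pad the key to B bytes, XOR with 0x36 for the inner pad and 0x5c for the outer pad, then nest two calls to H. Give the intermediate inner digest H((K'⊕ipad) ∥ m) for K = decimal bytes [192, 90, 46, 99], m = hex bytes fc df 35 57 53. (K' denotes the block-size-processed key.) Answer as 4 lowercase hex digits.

440f

Key decimal bytes [192, 90, 46, 99] = c0 5a 2e 63 is 4 bytes > B = 3, so hash it first: H(key) = ee bd, then zero-pad to 3 bytes: K' = ee bd 00.
K' ⊕ ipad = d8 8b 36.
Inner input = d8 8b 36 ∥ fc df 35 57 53.
Inner hash: even-index sum = 580 mod 256 = 68; odd-index sum = 527 mod 256 = 15 → 44 0f.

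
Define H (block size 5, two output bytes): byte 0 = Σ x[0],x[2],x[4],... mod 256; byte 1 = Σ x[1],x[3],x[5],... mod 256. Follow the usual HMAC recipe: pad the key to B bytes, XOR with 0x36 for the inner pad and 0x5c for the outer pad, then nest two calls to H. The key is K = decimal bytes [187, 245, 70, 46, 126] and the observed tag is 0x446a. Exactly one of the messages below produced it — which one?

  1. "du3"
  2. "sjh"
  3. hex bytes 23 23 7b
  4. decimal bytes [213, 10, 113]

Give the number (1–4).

4

Key decimal bytes [187, 245, 70, 46, 126] = bb f5 46 2e 7e is exactly B = 5 bytes: K' = bb f5 46 2e 7e.
K' ⊕ ipad = 8d c3 70 18 48; K' ⊕ opad = e7 a9 1a 72 22.
m1: inner = H(8d c3 70 18 48 64 75 33) = ba 72; tag = H(e7 a9 1a 72 22 ba 72) = 95d5
m2: inner = H(8d c3 70 18 48 73 6a 68) = af b6; tag = H(e7 a9 1a 72 22 af b6) = d9ca
m3: inner = H(8d c3 70 18 48 23 23 7b) = 68 79; tag = H(e7 a9 1a 72 22 68 79) = 9c83
m4: inner = H(8d c3 70 18 48 d5 0a 71) = 4f 21; tag = H(e7 a9 1a 72 22 4f 21) = 446a ← matches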